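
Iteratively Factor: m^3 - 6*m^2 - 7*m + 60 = (m + 3)*(m^2 - 9*m + 20) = (m - 5)*(m + 3)*(m - 4)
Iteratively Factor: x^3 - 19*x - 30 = (x + 3)*(x^2 - 3*x - 10) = (x - 5)*(x + 3)*(x + 2)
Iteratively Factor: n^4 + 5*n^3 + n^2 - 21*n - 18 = (n + 3)*(n^3 + 2*n^2 - 5*n - 6) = (n + 3)^2*(n^2 - n - 2) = (n - 2)*(n + 3)^2*(n + 1)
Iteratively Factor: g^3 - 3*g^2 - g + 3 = (g + 1)*(g^2 - 4*g + 3) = (g - 3)*(g + 1)*(g - 1)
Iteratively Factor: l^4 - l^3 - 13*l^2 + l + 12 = (l + 1)*(l^3 - 2*l^2 - 11*l + 12) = (l - 4)*(l + 1)*(l^2 + 2*l - 3) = (l - 4)*(l + 1)*(l + 3)*(l - 1)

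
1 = 1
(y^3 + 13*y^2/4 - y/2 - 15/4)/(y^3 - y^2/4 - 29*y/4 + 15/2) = (4*y^2 + y - 5)/(4*y^2 - 13*y + 10)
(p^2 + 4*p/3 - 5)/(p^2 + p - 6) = (p - 5/3)/(p - 2)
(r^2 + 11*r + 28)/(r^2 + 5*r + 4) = (r + 7)/(r + 1)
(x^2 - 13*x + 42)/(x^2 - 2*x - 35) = (x - 6)/(x + 5)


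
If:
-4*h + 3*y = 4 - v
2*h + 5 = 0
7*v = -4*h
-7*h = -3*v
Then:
No Solution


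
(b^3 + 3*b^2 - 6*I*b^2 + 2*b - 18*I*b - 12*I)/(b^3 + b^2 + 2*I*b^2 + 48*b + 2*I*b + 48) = (b + 2)/(b + 8*I)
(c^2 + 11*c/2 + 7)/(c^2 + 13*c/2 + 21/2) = (c + 2)/(c + 3)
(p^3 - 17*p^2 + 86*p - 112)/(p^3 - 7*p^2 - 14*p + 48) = (p - 7)/(p + 3)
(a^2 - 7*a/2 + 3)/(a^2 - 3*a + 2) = (a - 3/2)/(a - 1)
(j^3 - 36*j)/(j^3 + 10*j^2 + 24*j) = (j - 6)/(j + 4)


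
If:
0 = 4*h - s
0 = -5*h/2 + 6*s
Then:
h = 0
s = 0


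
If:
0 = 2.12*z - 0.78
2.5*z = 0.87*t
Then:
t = 1.06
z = 0.37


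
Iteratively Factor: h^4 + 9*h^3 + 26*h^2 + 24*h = (h + 4)*(h^3 + 5*h^2 + 6*h) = h*(h + 4)*(h^2 + 5*h + 6) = h*(h + 2)*(h + 4)*(h + 3)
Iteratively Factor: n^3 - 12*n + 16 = (n + 4)*(n^2 - 4*n + 4) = (n - 2)*(n + 4)*(n - 2)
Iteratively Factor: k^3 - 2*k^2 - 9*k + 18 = (k + 3)*(k^2 - 5*k + 6) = (k - 3)*(k + 3)*(k - 2)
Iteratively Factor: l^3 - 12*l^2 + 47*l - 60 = (l - 4)*(l^2 - 8*l + 15) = (l - 5)*(l - 4)*(l - 3)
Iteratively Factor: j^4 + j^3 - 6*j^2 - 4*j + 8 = (j + 2)*(j^3 - j^2 - 4*j + 4) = (j - 2)*(j + 2)*(j^2 + j - 2) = (j - 2)*(j - 1)*(j + 2)*(j + 2)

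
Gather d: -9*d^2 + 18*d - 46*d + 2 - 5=-9*d^2 - 28*d - 3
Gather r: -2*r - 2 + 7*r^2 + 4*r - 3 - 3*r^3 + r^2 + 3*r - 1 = -3*r^3 + 8*r^2 + 5*r - 6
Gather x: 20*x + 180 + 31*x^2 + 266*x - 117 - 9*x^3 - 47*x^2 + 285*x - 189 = -9*x^3 - 16*x^2 + 571*x - 126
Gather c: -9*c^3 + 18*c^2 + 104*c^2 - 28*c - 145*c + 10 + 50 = -9*c^3 + 122*c^2 - 173*c + 60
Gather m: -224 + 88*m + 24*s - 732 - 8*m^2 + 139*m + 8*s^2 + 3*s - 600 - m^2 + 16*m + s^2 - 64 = -9*m^2 + 243*m + 9*s^2 + 27*s - 1620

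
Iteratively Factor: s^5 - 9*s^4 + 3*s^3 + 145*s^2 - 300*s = (s)*(s^4 - 9*s^3 + 3*s^2 + 145*s - 300) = s*(s - 5)*(s^3 - 4*s^2 - 17*s + 60) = s*(s - 5)*(s + 4)*(s^2 - 8*s + 15) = s*(s - 5)*(s - 3)*(s + 4)*(s - 5)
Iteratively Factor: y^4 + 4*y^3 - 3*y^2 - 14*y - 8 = (y + 1)*(y^3 + 3*y^2 - 6*y - 8) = (y + 1)*(y + 4)*(y^2 - y - 2) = (y + 1)^2*(y + 4)*(y - 2)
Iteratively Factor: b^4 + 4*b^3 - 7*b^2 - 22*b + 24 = (b - 1)*(b^3 + 5*b^2 - 2*b - 24) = (b - 2)*(b - 1)*(b^2 + 7*b + 12) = (b - 2)*(b - 1)*(b + 3)*(b + 4)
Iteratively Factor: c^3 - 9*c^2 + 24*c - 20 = (c - 2)*(c^2 - 7*c + 10) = (c - 5)*(c - 2)*(c - 2)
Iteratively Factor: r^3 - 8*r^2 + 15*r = (r)*(r^2 - 8*r + 15) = r*(r - 5)*(r - 3)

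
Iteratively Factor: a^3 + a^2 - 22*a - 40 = (a + 2)*(a^2 - a - 20) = (a - 5)*(a + 2)*(a + 4)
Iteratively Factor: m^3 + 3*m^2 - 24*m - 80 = (m + 4)*(m^2 - m - 20) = (m + 4)^2*(m - 5)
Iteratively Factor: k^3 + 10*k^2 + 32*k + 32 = (k + 2)*(k^2 + 8*k + 16) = (k + 2)*(k + 4)*(k + 4)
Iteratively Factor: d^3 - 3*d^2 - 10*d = (d)*(d^2 - 3*d - 10) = d*(d + 2)*(d - 5)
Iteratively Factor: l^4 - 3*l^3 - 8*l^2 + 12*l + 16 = (l - 4)*(l^3 + l^2 - 4*l - 4) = (l - 4)*(l + 1)*(l^2 - 4) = (l - 4)*(l + 1)*(l + 2)*(l - 2)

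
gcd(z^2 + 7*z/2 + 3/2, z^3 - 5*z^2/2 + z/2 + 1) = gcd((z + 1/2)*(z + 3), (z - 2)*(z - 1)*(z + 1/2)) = z + 1/2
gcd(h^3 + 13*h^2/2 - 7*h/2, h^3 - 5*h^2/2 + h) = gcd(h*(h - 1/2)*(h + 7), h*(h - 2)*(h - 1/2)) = h^2 - h/2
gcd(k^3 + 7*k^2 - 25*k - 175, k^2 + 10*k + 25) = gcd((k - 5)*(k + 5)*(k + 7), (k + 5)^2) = k + 5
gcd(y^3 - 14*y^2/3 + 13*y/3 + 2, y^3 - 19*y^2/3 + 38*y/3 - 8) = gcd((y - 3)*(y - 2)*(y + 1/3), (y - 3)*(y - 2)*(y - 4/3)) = y^2 - 5*y + 6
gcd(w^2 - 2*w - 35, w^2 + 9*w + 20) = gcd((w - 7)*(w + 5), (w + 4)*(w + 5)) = w + 5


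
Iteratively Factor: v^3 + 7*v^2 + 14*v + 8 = (v + 2)*(v^2 + 5*v + 4) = (v + 1)*(v + 2)*(v + 4)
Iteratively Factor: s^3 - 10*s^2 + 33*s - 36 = (s - 3)*(s^2 - 7*s + 12) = (s - 3)^2*(s - 4)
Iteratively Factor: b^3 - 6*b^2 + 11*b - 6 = (b - 1)*(b^2 - 5*b + 6) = (b - 2)*(b - 1)*(b - 3)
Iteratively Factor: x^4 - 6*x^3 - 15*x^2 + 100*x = (x - 5)*(x^3 - x^2 - 20*x) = (x - 5)*(x + 4)*(x^2 - 5*x) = x*(x - 5)*(x + 4)*(x - 5)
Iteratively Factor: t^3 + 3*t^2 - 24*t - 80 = (t - 5)*(t^2 + 8*t + 16) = (t - 5)*(t + 4)*(t + 4)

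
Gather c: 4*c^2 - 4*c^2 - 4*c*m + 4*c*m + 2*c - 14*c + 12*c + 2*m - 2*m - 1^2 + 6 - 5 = 0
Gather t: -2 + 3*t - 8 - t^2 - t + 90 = -t^2 + 2*t + 80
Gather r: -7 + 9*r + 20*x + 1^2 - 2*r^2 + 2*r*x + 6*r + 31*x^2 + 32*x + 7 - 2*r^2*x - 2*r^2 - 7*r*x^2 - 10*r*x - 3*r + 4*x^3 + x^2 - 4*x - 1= r^2*(-2*x - 4) + r*(-7*x^2 - 8*x + 12) + 4*x^3 + 32*x^2 + 48*x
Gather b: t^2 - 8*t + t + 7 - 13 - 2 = t^2 - 7*t - 8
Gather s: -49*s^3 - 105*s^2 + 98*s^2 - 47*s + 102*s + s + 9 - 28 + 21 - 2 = -49*s^3 - 7*s^2 + 56*s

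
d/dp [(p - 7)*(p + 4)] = 2*p - 3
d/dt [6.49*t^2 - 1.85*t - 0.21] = 12.98*t - 1.85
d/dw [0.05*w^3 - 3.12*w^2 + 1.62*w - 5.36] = 0.15*w^2 - 6.24*w + 1.62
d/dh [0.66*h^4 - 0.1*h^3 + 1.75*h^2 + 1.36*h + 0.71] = 2.64*h^3 - 0.3*h^2 + 3.5*h + 1.36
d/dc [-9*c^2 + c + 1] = 1 - 18*c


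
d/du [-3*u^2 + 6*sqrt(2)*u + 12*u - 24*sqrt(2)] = -6*u + 6*sqrt(2) + 12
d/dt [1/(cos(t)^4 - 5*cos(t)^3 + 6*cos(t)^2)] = (4*cos(t)^2 - 15*cos(t) + 12)*sin(t)/((cos(t)^2 - 5*cos(t) + 6)^2*cos(t)^3)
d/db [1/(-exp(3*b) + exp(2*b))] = (3*exp(b) - 2)*exp(-2*b)/(1 - exp(b))^2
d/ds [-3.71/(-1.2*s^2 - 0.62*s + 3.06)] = (-8.904*s - 2.3002)/(1.2*s^2 + 0.62*s - 3.06)^2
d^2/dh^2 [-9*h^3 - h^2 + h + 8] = -54*h - 2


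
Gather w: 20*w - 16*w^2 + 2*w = -16*w^2 + 22*w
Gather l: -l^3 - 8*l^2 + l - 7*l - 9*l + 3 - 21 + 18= -l^3 - 8*l^2 - 15*l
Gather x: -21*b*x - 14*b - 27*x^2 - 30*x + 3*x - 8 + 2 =-14*b - 27*x^2 + x*(-21*b - 27) - 6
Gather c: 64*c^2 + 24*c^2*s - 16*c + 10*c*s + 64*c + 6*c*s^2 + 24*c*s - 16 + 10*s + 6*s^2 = c^2*(24*s + 64) + c*(6*s^2 + 34*s + 48) + 6*s^2 + 10*s - 16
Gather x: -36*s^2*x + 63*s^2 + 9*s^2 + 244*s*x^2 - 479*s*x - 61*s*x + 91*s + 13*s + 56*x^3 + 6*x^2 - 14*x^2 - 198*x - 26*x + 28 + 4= 72*s^2 + 104*s + 56*x^3 + x^2*(244*s - 8) + x*(-36*s^2 - 540*s - 224) + 32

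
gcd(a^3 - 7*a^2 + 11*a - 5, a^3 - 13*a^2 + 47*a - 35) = a^2 - 6*a + 5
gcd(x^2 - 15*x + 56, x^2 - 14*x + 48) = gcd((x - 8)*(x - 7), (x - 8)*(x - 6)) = x - 8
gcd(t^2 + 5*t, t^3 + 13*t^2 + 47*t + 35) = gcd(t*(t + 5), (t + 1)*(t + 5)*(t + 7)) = t + 5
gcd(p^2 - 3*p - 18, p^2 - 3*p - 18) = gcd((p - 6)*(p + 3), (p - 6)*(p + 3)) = p^2 - 3*p - 18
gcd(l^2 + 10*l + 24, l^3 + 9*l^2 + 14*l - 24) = l^2 + 10*l + 24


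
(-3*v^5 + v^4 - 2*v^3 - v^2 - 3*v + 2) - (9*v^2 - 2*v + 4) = -3*v^5 + v^4 - 2*v^3 - 10*v^2 - v - 2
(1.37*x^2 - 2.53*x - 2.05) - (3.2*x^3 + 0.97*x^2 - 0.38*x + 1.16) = -3.2*x^3 + 0.4*x^2 - 2.15*x - 3.21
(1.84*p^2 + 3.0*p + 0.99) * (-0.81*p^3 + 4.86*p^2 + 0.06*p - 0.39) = -1.4904*p^5 + 6.5124*p^4 + 13.8885*p^3 + 4.2738*p^2 - 1.1106*p - 0.3861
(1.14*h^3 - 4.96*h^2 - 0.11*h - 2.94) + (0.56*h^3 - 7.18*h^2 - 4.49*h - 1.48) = 1.7*h^3 - 12.14*h^2 - 4.6*h - 4.42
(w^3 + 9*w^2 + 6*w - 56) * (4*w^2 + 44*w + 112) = 4*w^5 + 80*w^4 + 532*w^3 + 1048*w^2 - 1792*w - 6272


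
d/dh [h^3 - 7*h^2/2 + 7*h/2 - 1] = 3*h^2 - 7*h + 7/2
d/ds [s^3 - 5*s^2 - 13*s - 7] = 3*s^2 - 10*s - 13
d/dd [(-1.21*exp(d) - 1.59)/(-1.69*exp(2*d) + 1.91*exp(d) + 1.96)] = (-2.0449*exp(2*d) - 5.3742*exp(d) + 0.6653)*exp(d)/(2.8561*exp(4*d) - 6.4558*exp(3*d) - 2.9767*exp(2*d) + 7.4872*exp(d) + 3.8416)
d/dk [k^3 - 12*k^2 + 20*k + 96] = 3*k^2 - 24*k + 20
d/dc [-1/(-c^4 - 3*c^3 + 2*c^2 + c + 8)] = (-4*c^3 - 9*c^2 + 4*c + 1)/(-c^4 - 3*c^3 + 2*c^2 + c + 8)^2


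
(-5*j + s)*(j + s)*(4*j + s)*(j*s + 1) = -20*j^4*s - 21*j^3*s^2 - 20*j^3 - 21*j^2*s + j*s^4 + s^3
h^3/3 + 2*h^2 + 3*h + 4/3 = (h/3 + 1/3)*(h + 1)*(h + 4)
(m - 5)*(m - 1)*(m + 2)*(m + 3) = m^4 - m^3 - 19*m^2 - 11*m + 30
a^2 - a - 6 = (a - 3)*(a + 2)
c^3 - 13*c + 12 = (c - 3)*(c - 1)*(c + 4)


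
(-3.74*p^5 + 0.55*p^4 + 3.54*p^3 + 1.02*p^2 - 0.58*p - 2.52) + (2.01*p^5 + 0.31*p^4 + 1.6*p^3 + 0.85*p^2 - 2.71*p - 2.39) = -1.73*p^5 + 0.86*p^4 + 5.14*p^3 + 1.87*p^2 - 3.29*p - 4.91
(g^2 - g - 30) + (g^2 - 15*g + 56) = 2*g^2 - 16*g + 26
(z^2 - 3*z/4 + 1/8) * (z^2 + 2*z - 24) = z^4 + 5*z^3/4 - 203*z^2/8 + 73*z/4 - 3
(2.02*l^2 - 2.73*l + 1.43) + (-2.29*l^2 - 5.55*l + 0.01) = -0.27*l^2 - 8.28*l + 1.44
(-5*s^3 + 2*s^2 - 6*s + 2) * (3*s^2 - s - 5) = -15*s^5 + 11*s^4 + 5*s^3 + 2*s^2 + 28*s - 10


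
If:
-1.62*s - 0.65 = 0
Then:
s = -0.40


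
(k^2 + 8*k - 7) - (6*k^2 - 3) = -5*k^2 + 8*k - 4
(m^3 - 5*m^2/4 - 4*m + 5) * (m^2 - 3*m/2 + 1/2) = m^5 - 11*m^4/4 - 13*m^3/8 + 83*m^2/8 - 19*m/2 + 5/2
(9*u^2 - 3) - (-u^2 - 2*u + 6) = 10*u^2 + 2*u - 9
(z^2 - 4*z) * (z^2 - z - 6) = z^4 - 5*z^3 - 2*z^2 + 24*z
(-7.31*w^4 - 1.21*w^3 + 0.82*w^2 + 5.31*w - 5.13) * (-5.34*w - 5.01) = 39.0354*w^5 + 43.0845*w^4 + 1.6833*w^3 - 32.4636*w^2 + 0.7911*w + 25.7013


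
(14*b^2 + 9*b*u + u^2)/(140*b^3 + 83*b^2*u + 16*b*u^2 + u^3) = (2*b + u)/(20*b^2 + 9*b*u + u^2)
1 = 1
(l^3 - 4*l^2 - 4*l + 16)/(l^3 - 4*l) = (l - 4)/l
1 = 1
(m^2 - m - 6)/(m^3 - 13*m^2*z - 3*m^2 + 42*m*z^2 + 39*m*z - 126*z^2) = (m + 2)/(m^2 - 13*m*z + 42*z^2)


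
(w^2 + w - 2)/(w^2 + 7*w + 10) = (w - 1)/(w + 5)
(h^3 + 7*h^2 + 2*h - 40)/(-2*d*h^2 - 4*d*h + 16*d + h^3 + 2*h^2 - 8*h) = (-h - 5)/(2*d - h)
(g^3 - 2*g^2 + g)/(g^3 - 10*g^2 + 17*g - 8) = g/(g - 8)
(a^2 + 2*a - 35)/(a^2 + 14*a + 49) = (a - 5)/(a + 7)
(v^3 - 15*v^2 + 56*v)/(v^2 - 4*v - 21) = v*(v - 8)/(v + 3)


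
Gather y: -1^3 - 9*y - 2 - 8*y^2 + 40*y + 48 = -8*y^2 + 31*y + 45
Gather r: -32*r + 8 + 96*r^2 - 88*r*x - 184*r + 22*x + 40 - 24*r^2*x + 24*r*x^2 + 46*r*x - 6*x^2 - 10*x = r^2*(96 - 24*x) + r*(24*x^2 - 42*x - 216) - 6*x^2 + 12*x + 48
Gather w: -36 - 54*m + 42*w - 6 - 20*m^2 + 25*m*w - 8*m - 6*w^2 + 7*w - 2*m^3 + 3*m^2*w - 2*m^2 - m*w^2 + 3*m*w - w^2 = -2*m^3 - 22*m^2 - 62*m + w^2*(-m - 7) + w*(3*m^2 + 28*m + 49) - 42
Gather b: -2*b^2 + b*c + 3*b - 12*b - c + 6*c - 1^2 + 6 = -2*b^2 + b*(c - 9) + 5*c + 5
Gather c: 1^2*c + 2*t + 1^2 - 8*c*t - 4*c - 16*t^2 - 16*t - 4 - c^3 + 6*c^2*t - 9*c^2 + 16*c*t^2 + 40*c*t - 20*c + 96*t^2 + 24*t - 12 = -c^3 + c^2*(6*t - 9) + c*(16*t^2 + 32*t - 23) + 80*t^2 + 10*t - 15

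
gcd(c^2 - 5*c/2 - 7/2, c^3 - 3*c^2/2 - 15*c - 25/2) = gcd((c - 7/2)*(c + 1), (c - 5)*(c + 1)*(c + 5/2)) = c + 1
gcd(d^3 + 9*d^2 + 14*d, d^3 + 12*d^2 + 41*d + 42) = d^2 + 9*d + 14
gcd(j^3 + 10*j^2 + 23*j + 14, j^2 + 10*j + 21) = j + 7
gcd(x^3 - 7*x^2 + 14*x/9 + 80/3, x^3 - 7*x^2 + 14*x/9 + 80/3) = x^3 - 7*x^2 + 14*x/9 + 80/3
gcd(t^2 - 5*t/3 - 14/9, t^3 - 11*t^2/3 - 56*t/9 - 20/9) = t + 2/3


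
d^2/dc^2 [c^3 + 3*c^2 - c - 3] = 6*c + 6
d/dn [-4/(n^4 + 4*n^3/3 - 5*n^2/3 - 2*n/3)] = 24*(6*n^3 + 6*n^2 - 5*n - 1)/(n^2*(3*n^3 + 4*n^2 - 5*n - 2)^2)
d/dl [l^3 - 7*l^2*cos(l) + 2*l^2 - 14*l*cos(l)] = 7*l^2*sin(l) + 3*l^2 - 14*sqrt(2)*l*cos(l + pi/4) + 4*l - 14*cos(l)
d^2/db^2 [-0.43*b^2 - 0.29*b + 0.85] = -0.860000000000000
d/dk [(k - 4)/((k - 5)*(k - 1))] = (-k^2 + 8*k - 19)/(k^4 - 12*k^3 + 46*k^2 - 60*k + 25)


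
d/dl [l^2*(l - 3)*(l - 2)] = l*(4*l^2 - 15*l + 12)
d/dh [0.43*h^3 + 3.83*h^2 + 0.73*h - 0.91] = 1.29*h^2 + 7.66*h + 0.73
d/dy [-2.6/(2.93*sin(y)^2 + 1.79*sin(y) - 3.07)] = (15.236*sin(y) + 4.654)*cos(y)/(2.93*sin(y)^2 + 1.79*sin(y) - 3.07)^2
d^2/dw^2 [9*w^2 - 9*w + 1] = 18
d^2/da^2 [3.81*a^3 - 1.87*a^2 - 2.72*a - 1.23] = 22.86*a - 3.74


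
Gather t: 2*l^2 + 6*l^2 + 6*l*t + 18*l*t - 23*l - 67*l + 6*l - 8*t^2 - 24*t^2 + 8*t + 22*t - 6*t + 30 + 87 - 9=8*l^2 - 84*l - 32*t^2 + t*(24*l + 24) + 108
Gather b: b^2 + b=b^2 + b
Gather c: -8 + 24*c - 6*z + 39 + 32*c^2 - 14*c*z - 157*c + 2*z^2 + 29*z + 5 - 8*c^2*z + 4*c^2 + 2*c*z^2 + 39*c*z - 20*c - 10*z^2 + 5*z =c^2*(36 - 8*z) + c*(2*z^2 + 25*z - 153) - 8*z^2 + 28*z + 36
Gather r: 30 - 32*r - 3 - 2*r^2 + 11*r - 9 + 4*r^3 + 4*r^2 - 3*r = 4*r^3 + 2*r^2 - 24*r + 18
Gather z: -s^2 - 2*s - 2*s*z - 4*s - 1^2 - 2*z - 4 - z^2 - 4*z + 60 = -s^2 - 6*s - z^2 + z*(-2*s - 6) + 55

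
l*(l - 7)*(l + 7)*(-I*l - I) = -I*l^4 - I*l^3 + 49*I*l^2 + 49*I*l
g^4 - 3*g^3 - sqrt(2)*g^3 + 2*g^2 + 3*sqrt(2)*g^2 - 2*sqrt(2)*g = g*(g - 2)*(g - 1)*(g - sqrt(2))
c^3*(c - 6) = c^4 - 6*c^3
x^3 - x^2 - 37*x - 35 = (x - 7)*(x + 1)*(x + 5)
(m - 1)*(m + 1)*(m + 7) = m^3 + 7*m^2 - m - 7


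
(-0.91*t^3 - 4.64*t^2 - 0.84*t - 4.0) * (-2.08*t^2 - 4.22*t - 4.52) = 1.8928*t^5 + 13.4914*t^4 + 25.4412*t^3 + 32.8376*t^2 + 20.6768*t + 18.08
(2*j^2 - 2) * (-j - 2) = -2*j^3 - 4*j^2 + 2*j + 4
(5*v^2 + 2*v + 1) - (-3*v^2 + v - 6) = 8*v^2 + v + 7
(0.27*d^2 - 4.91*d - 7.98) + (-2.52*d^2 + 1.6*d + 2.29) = -2.25*d^2 - 3.31*d - 5.69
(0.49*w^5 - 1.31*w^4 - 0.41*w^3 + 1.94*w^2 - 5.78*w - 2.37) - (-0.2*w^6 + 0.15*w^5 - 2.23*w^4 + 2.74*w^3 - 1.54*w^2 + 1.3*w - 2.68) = 0.2*w^6 + 0.34*w^5 + 0.92*w^4 - 3.15*w^3 + 3.48*w^2 - 7.08*w + 0.31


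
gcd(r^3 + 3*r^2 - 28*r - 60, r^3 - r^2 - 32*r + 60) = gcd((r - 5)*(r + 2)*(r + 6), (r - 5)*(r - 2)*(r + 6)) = r^2 + r - 30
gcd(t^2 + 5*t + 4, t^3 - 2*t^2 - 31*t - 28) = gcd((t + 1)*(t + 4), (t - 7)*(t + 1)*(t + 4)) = t^2 + 5*t + 4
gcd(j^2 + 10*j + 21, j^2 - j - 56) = j + 7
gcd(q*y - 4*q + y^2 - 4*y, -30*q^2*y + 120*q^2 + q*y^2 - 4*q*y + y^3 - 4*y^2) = y - 4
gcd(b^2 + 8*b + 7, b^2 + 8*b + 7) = b^2 + 8*b + 7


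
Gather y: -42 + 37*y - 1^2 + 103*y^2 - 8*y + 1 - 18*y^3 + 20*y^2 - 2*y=-18*y^3 + 123*y^2 + 27*y - 42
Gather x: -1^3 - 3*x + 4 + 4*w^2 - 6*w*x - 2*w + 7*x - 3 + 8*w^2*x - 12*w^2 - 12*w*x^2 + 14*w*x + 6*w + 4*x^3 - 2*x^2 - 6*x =-8*w^2 + 4*w + 4*x^3 + x^2*(-12*w - 2) + x*(8*w^2 + 8*w - 2)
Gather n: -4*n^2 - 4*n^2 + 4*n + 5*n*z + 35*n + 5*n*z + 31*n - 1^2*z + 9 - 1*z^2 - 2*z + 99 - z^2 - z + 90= -8*n^2 + n*(10*z + 70) - 2*z^2 - 4*z + 198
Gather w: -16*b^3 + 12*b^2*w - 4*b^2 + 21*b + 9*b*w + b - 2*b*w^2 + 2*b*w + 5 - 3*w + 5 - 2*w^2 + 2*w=-16*b^3 - 4*b^2 + 22*b + w^2*(-2*b - 2) + w*(12*b^2 + 11*b - 1) + 10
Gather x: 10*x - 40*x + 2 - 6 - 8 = -30*x - 12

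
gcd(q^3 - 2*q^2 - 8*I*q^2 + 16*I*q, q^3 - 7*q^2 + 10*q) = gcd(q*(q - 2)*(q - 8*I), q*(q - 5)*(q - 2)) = q^2 - 2*q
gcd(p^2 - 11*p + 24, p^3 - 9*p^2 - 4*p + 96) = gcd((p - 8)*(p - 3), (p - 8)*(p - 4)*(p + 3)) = p - 8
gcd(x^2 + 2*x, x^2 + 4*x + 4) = x + 2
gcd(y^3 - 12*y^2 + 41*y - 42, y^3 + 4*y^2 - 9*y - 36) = y - 3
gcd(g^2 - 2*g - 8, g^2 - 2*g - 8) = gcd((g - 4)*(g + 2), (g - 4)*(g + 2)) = g^2 - 2*g - 8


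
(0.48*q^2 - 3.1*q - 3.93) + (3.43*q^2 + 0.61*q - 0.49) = 3.91*q^2 - 2.49*q - 4.42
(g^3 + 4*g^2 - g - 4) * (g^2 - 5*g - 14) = g^5 - g^4 - 35*g^3 - 55*g^2 + 34*g + 56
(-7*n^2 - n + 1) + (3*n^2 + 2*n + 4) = -4*n^2 + n + 5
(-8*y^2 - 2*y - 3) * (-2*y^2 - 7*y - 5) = 16*y^4 + 60*y^3 + 60*y^2 + 31*y + 15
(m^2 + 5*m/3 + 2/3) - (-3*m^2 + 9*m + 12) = 4*m^2 - 22*m/3 - 34/3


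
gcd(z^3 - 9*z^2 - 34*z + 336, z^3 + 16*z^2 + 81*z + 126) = z + 6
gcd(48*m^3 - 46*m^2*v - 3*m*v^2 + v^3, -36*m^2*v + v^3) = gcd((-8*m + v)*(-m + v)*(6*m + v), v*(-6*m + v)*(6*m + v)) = 6*m + v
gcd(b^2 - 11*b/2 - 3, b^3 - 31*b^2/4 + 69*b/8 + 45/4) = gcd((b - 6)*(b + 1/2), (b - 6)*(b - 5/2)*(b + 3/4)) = b - 6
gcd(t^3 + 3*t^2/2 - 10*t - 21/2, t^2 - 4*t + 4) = 1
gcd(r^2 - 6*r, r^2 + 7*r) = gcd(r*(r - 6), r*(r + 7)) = r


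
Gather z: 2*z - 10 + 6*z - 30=8*z - 40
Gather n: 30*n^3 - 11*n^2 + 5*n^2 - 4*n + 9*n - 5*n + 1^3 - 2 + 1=30*n^3 - 6*n^2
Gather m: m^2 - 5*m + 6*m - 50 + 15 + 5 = m^2 + m - 30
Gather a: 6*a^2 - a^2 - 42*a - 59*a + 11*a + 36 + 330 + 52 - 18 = 5*a^2 - 90*a + 400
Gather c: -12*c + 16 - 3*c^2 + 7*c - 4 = -3*c^2 - 5*c + 12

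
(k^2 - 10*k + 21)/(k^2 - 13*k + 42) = (k - 3)/(k - 6)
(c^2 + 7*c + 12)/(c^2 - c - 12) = (c + 4)/(c - 4)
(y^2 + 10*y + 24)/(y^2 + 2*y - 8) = (y + 6)/(y - 2)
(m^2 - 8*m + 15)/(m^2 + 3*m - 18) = (m - 5)/(m + 6)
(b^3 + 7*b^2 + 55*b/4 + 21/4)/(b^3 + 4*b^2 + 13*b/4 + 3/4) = (2*b + 7)/(2*b + 1)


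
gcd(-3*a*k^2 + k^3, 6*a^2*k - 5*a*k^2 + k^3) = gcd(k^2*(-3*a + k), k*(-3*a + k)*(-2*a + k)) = 3*a*k - k^2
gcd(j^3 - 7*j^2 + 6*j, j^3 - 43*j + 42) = j^2 - 7*j + 6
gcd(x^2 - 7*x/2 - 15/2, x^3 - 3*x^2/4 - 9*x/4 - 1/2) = 1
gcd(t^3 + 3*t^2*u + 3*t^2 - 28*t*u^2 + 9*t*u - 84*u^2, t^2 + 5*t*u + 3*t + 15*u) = t + 3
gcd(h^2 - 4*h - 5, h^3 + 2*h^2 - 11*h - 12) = h + 1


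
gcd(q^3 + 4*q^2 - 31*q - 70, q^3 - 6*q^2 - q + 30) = q^2 - 3*q - 10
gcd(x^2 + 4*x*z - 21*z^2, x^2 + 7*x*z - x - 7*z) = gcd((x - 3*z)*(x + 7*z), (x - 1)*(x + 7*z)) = x + 7*z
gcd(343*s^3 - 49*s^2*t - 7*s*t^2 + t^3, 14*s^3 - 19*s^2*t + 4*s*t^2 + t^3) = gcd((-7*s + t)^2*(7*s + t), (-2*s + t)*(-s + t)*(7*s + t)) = 7*s + t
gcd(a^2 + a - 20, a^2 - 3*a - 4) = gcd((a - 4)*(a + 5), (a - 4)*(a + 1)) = a - 4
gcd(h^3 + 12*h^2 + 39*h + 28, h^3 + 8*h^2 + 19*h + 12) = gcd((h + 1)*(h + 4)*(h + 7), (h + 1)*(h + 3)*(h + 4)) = h^2 + 5*h + 4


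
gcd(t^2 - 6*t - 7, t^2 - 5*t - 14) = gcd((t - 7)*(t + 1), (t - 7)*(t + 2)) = t - 7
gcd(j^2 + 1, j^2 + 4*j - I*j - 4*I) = j - I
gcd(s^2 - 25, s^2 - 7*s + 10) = s - 5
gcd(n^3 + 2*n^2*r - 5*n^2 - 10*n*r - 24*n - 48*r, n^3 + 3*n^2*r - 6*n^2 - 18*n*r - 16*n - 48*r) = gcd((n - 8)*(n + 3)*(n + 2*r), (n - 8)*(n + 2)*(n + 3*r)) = n - 8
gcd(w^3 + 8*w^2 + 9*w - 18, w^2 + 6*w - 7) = w - 1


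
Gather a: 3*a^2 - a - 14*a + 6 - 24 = 3*a^2 - 15*a - 18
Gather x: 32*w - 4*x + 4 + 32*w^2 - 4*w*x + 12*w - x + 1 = 32*w^2 + 44*w + x*(-4*w - 5) + 5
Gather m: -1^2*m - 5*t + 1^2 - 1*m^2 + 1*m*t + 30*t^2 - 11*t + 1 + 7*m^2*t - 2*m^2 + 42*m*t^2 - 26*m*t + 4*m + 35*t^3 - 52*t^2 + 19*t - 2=m^2*(7*t - 3) + m*(42*t^2 - 25*t + 3) + 35*t^3 - 22*t^2 + 3*t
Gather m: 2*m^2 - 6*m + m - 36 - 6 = 2*m^2 - 5*m - 42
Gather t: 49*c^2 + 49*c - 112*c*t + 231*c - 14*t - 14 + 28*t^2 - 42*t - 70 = 49*c^2 + 280*c + 28*t^2 + t*(-112*c - 56) - 84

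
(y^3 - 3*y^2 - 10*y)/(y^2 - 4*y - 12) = y*(y - 5)/(y - 6)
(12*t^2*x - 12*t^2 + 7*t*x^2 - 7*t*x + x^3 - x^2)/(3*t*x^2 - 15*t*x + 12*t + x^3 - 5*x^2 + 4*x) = (4*t + x)/(x - 4)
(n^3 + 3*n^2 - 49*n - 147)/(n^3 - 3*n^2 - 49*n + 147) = (n + 3)/(n - 3)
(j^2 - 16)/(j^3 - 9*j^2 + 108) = (j^2 - 16)/(j^3 - 9*j^2 + 108)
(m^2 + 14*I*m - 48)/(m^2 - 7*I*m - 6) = (-m^2 - 14*I*m + 48)/(-m^2 + 7*I*m + 6)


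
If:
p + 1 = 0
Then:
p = -1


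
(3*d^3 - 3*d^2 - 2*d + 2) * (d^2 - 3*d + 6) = 3*d^5 - 12*d^4 + 25*d^3 - 10*d^2 - 18*d + 12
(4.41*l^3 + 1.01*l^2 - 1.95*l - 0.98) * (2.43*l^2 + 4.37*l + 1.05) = 10.7163*l^5 + 21.726*l^4 + 4.3057*l^3 - 9.8424*l^2 - 6.3301*l - 1.029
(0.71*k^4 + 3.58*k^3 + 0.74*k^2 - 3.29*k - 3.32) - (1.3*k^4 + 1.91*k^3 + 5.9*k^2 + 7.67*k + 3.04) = -0.59*k^4 + 1.67*k^3 - 5.16*k^2 - 10.96*k - 6.36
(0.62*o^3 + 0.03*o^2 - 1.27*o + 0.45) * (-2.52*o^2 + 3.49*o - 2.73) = -1.5624*o^5 + 2.0882*o^4 + 1.6125*o^3 - 5.6482*o^2 + 5.0376*o - 1.2285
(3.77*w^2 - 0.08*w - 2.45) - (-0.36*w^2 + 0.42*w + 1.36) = 4.13*w^2 - 0.5*w - 3.81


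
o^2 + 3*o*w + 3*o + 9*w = (o + 3)*(o + 3*w)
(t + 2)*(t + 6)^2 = t^3 + 14*t^2 + 60*t + 72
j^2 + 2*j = j*(j + 2)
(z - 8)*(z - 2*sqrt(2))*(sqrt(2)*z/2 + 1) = sqrt(2)*z^3/2 - 4*sqrt(2)*z^2 - z^2 - 2*sqrt(2)*z + 8*z + 16*sqrt(2)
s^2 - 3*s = s*(s - 3)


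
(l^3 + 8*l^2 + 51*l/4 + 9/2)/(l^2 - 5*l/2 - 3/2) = (l^2 + 15*l/2 + 9)/(l - 3)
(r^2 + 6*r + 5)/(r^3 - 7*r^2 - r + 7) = (r + 5)/(r^2 - 8*r + 7)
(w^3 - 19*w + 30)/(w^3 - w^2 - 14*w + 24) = (w + 5)/(w + 4)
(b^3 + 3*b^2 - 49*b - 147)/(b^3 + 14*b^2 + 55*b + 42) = (b^2 - 4*b - 21)/(b^2 + 7*b + 6)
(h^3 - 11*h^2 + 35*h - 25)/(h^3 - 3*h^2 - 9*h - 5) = (h^2 - 6*h + 5)/(h^2 + 2*h + 1)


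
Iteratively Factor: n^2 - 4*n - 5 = (n + 1)*(n - 5)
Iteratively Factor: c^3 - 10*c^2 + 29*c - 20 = (c - 5)*(c^2 - 5*c + 4) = (c - 5)*(c - 4)*(c - 1)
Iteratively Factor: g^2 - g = (g - 1)*(g)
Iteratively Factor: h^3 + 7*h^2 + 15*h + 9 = (h + 3)*(h^2 + 4*h + 3) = (h + 1)*(h + 3)*(h + 3)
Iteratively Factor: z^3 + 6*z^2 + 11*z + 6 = (z + 2)*(z^2 + 4*z + 3) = (z + 2)*(z + 3)*(z + 1)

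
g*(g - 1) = g^2 - g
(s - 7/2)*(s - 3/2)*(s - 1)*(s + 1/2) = s^4 - 11*s^3/2 + 29*s^2/4 - s/8 - 21/8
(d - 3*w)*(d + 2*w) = d^2 - d*w - 6*w^2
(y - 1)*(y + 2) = y^2 + y - 2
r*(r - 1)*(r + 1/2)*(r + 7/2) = r^4 + 3*r^3 - 9*r^2/4 - 7*r/4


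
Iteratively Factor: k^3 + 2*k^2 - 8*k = (k - 2)*(k^2 + 4*k) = (k - 2)*(k + 4)*(k)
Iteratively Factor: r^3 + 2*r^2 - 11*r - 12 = (r + 4)*(r^2 - 2*r - 3) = (r - 3)*(r + 4)*(r + 1)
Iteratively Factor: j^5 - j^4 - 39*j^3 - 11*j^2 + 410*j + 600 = (j - 5)*(j^4 + 4*j^3 - 19*j^2 - 106*j - 120) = (j - 5)^2*(j^3 + 9*j^2 + 26*j + 24) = (j - 5)^2*(j + 2)*(j^2 + 7*j + 12) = (j - 5)^2*(j + 2)*(j + 4)*(j + 3)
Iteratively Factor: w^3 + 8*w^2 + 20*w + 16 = (w + 2)*(w^2 + 6*w + 8) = (w + 2)^2*(w + 4)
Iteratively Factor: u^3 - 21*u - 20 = (u + 4)*(u^2 - 4*u - 5) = (u - 5)*(u + 4)*(u + 1)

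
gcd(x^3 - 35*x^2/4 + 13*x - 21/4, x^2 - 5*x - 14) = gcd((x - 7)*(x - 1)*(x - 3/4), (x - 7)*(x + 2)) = x - 7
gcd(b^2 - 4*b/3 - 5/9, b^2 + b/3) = b + 1/3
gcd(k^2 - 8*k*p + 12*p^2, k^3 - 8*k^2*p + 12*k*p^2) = k^2 - 8*k*p + 12*p^2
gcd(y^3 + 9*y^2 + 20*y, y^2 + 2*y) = y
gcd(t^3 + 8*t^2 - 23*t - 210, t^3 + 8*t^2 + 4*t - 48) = t + 6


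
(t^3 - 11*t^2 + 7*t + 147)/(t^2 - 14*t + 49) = t + 3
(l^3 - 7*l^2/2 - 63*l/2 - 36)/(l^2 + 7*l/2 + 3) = (l^2 - 5*l - 24)/(l + 2)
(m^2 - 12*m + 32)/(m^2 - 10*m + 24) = (m - 8)/(m - 6)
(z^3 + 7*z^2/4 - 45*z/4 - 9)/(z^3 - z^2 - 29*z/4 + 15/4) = (4*z^2 + 19*z + 12)/(4*z^2 + 8*z - 5)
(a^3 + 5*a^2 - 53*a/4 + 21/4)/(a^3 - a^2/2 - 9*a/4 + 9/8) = 2*(a + 7)/(2*a + 3)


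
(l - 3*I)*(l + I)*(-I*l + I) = -I*l^3 - 2*l^2 + I*l^2 + 2*l - 3*I*l + 3*I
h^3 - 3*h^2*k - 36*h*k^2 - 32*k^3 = (h - 8*k)*(h + k)*(h + 4*k)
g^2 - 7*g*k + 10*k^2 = (g - 5*k)*(g - 2*k)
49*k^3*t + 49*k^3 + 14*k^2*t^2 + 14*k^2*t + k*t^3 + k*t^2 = (7*k + t)^2*(k*t + k)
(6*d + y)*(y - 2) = 6*d*y - 12*d + y^2 - 2*y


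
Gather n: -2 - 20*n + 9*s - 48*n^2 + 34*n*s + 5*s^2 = -48*n^2 + n*(34*s - 20) + 5*s^2 + 9*s - 2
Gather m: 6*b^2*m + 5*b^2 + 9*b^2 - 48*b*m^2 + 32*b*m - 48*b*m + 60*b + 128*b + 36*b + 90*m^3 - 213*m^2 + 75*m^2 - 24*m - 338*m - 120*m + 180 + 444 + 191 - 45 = 14*b^2 + 224*b + 90*m^3 + m^2*(-48*b - 138) + m*(6*b^2 - 16*b - 482) + 770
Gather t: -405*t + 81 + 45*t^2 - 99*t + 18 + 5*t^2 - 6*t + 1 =50*t^2 - 510*t + 100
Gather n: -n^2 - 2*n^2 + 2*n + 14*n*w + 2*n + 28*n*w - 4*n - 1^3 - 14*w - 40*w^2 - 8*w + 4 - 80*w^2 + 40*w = -3*n^2 + 42*n*w - 120*w^2 + 18*w + 3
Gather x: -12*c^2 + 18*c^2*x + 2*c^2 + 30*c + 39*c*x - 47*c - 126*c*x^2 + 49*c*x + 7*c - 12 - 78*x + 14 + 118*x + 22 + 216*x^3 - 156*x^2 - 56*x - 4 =-10*c^2 - 10*c + 216*x^3 + x^2*(-126*c - 156) + x*(18*c^2 + 88*c - 16) + 20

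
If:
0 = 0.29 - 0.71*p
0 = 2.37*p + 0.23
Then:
No Solution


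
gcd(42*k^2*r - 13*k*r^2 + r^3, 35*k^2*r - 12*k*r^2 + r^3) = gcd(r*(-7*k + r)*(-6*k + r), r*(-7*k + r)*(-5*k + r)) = -7*k*r + r^2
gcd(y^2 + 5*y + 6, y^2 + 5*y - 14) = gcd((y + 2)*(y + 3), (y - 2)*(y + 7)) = 1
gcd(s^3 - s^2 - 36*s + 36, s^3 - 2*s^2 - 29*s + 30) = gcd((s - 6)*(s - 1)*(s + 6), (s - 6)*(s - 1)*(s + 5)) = s^2 - 7*s + 6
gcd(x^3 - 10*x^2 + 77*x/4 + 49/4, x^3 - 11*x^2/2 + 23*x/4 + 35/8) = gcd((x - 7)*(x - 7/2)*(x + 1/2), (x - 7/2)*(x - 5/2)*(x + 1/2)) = x^2 - 3*x - 7/4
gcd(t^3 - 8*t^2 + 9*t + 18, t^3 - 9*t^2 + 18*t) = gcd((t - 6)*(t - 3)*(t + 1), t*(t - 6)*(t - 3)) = t^2 - 9*t + 18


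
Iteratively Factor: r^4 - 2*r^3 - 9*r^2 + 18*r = (r + 3)*(r^3 - 5*r^2 + 6*r) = (r - 2)*(r + 3)*(r^2 - 3*r) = (r - 3)*(r - 2)*(r + 3)*(r)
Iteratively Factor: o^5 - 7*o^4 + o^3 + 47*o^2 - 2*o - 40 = (o - 1)*(o^4 - 6*o^3 - 5*o^2 + 42*o + 40) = (o - 4)*(o - 1)*(o^3 - 2*o^2 - 13*o - 10) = (o - 4)*(o - 1)*(o + 1)*(o^2 - 3*o - 10) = (o - 5)*(o - 4)*(o - 1)*(o + 1)*(o + 2)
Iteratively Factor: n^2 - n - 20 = (n + 4)*(n - 5)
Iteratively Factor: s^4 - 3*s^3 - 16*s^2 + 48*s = (s + 4)*(s^3 - 7*s^2 + 12*s) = (s - 4)*(s + 4)*(s^2 - 3*s) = s*(s - 4)*(s + 4)*(s - 3)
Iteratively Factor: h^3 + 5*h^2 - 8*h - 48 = (h + 4)*(h^2 + h - 12) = (h - 3)*(h + 4)*(h + 4)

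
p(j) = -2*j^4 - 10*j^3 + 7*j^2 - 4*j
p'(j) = -8*j^3 - 30*j^2 + 14*j - 4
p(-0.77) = 11.09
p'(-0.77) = -28.91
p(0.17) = -0.53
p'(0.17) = -2.53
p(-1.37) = 37.29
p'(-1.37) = -58.92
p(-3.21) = 203.38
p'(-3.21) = -93.45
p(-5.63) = 19.55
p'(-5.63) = 393.90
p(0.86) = -5.72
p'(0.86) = -19.24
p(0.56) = -2.00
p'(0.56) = -6.97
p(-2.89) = 171.89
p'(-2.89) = -101.92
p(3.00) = -381.00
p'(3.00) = -448.00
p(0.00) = 0.00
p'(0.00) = -4.00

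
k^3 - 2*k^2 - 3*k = k*(k - 3)*(k + 1)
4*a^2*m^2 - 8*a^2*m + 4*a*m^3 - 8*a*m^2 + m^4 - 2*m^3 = m*(2*a + m)^2*(m - 2)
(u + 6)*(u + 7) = u^2 + 13*u + 42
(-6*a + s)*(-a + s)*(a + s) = 6*a^3 - a^2*s - 6*a*s^2 + s^3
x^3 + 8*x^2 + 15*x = x*(x + 3)*(x + 5)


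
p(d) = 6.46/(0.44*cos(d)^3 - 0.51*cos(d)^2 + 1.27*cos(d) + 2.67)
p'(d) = 6.46*(1.32*sin(d)*cos(d)^2 - 1.02*sin(d)*cos(d) + 1.27*sin(d))/(0.44*cos(d)^3 - 0.51*cos(d)^2 + 1.27*cos(d) + 2.67)^2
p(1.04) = 1.99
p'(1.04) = 0.58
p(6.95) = 1.81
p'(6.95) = 0.40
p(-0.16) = 1.68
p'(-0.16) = -0.11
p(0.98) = 1.96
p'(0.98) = 0.55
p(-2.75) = 9.06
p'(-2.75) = -16.20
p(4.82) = 2.31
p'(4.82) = -0.96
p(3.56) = 8.64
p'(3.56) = -15.50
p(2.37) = 4.84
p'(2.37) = 6.77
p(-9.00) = 8.54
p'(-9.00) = -15.32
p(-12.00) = 1.77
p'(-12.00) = 0.35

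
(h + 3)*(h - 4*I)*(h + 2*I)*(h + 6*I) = h^4 + 3*h^3 + 4*I*h^3 + 20*h^2 + 12*I*h^2 + 60*h + 48*I*h + 144*I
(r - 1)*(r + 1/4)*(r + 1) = r^3 + r^2/4 - r - 1/4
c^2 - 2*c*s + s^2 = (-c + s)^2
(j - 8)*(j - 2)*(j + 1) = j^3 - 9*j^2 + 6*j + 16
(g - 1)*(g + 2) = g^2 + g - 2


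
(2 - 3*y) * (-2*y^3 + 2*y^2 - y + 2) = 6*y^4 - 10*y^3 + 7*y^2 - 8*y + 4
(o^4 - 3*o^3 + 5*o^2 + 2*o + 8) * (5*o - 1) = 5*o^5 - 16*o^4 + 28*o^3 + 5*o^2 + 38*o - 8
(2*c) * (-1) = -2*c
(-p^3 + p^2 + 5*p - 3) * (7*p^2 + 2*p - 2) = -7*p^5 + 5*p^4 + 39*p^3 - 13*p^2 - 16*p + 6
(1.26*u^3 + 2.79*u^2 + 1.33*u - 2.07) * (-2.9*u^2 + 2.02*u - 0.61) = -3.654*u^5 - 5.5458*u^4 + 1.0102*u^3 + 6.9877*u^2 - 4.9927*u + 1.2627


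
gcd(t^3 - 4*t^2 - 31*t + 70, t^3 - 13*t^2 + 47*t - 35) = t - 7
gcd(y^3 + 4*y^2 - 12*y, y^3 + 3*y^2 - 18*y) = y^2 + 6*y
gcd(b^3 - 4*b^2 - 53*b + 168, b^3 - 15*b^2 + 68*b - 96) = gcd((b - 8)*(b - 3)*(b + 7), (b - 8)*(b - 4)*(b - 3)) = b^2 - 11*b + 24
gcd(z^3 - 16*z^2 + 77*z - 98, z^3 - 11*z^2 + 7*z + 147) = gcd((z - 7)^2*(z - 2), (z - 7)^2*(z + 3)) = z^2 - 14*z + 49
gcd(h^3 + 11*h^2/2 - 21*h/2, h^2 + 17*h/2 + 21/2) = h + 7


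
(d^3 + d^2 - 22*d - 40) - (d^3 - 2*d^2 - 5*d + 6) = 3*d^2 - 17*d - 46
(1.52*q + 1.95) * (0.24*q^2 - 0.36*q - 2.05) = 0.3648*q^3 - 0.0792*q^2 - 3.818*q - 3.9975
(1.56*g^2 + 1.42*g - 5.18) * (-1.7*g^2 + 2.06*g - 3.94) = -2.652*g^4 + 0.7996*g^3 + 5.5848*g^2 - 16.2656*g + 20.4092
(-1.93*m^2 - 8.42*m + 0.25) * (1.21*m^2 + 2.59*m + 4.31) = -2.3353*m^4 - 15.1869*m^3 - 29.8236*m^2 - 35.6427*m + 1.0775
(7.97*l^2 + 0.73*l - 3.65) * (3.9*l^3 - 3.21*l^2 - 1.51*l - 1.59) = 31.083*l^5 - 22.7367*l^4 - 28.613*l^3 - 2.0581*l^2 + 4.3508*l + 5.8035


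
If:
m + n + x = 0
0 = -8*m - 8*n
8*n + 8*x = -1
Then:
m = 1/8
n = -1/8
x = 0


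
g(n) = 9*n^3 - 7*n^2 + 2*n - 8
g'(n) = 27*n^2 - 14*n + 2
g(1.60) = 14.14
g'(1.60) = 48.72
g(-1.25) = -39.02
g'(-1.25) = 61.69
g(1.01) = -3.85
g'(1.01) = 15.40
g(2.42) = 83.40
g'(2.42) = 126.24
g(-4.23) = -822.89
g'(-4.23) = 544.33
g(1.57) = 12.71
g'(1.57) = 46.57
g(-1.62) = -67.87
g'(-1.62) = 95.54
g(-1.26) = -39.64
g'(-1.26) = 62.51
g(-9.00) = -7154.00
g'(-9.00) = 2315.00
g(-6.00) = -2216.00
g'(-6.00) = 1058.00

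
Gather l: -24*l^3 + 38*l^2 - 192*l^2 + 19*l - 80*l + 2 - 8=-24*l^3 - 154*l^2 - 61*l - 6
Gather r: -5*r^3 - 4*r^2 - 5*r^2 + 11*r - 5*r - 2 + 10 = -5*r^3 - 9*r^2 + 6*r + 8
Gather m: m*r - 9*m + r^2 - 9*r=m*(r - 9) + r^2 - 9*r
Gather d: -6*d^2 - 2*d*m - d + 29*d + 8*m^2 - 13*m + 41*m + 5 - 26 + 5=-6*d^2 + d*(28 - 2*m) + 8*m^2 + 28*m - 16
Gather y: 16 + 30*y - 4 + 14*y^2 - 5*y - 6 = 14*y^2 + 25*y + 6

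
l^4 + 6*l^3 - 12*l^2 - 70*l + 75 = (l - 3)*(l - 1)*(l + 5)^2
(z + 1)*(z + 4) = z^2 + 5*z + 4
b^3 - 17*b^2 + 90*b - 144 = (b - 8)*(b - 6)*(b - 3)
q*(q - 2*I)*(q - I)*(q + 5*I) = q^4 + 2*I*q^3 + 13*q^2 - 10*I*q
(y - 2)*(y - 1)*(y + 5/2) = y^3 - y^2/2 - 11*y/2 + 5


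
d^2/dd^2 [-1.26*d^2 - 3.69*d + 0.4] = -2.52000000000000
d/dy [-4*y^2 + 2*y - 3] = 2 - 8*y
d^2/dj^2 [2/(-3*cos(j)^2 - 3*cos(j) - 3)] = 2*(4*sin(j)^4 + sin(j)^2 - 19*cos(j)/4 + 3*cos(3*j)/4 - 5)/(3*(-sin(j)^2 + cos(j) + 2)^3)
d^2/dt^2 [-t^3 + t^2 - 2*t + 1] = 2 - 6*t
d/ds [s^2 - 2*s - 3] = 2*s - 2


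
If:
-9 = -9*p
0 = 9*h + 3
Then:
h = -1/3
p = 1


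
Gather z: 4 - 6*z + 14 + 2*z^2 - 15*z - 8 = 2*z^2 - 21*z + 10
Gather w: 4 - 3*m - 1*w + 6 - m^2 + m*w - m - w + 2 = -m^2 - 4*m + w*(m - 2) + 12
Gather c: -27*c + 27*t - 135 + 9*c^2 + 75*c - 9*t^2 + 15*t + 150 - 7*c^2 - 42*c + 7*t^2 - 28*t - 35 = 2*c^2 + 6*c - 2*t^2 + 14*t - 20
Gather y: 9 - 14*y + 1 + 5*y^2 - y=5*y^2 - 15*y + 10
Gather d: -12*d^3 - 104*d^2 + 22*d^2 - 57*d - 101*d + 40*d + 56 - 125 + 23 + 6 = -12*d^3 - 82*d^2 - 118*d - 40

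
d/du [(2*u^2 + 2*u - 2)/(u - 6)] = 2*(u^2 - 12*u - 5)/(u^2 - 12*u + 36)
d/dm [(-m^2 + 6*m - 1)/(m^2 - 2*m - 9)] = 4*(-m^2 + 5*m - 14)/(m^4 - 4*m^3 - 14*m^2 + 36*m + 81)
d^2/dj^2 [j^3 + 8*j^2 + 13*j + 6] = 6*j + 16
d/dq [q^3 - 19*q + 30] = 3*q^2 - 19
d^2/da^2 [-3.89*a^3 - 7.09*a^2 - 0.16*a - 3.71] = -23.34*a - 14.18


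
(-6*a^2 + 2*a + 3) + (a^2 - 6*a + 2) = -5*a^2 - 4*a + 5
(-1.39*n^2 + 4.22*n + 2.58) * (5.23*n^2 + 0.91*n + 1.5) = -7.2697*n^4 + 20.8057*n^3 + 15.2486*n^2 + 8.6778*n + 3.87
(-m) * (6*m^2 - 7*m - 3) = -6*m^3 + 7*m^2 + 3*m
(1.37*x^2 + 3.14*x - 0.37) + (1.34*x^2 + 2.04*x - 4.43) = 2.71*x^2 + 5.18*x - 4.8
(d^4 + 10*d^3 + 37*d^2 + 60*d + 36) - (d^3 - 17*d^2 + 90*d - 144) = d^4 + 9*d^3 + 54*d^2 - 30*d + 180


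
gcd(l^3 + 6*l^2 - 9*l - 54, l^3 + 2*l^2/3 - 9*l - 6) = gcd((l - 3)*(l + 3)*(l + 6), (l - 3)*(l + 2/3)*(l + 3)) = l^2 - 9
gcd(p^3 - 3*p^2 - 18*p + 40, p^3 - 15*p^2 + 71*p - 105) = p - 5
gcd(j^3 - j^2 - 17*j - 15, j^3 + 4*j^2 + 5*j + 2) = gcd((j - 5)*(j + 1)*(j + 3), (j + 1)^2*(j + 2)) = j + 1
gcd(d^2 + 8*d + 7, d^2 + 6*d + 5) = d + 1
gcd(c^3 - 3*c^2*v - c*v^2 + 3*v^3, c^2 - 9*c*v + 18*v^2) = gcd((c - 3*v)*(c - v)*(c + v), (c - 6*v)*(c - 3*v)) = -c + 3*v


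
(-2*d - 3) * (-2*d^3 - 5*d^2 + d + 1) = 4*d^4 + 16*d^3 + 13*d^2 - 5*d - 3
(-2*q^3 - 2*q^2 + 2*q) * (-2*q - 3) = 4*q^4 + 10*q^3 + 2*q^2 - 6*q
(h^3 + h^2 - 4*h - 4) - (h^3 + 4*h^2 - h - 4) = -3*h^2 - 3*h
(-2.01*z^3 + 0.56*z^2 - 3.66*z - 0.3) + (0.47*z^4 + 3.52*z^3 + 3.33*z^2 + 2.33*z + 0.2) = 0.47*z^4 + 1.51*z^3 + 3.89*z^2 - 1.33*z - 0.1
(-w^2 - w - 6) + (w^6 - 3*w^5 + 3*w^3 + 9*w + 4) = w^6 - 3*w^5 + 3*w^3 - w^2 + 8*w - 2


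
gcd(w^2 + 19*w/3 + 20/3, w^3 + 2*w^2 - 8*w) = 1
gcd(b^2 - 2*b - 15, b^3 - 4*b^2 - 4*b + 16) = 1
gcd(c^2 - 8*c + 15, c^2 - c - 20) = c - 5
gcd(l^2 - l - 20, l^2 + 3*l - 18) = 1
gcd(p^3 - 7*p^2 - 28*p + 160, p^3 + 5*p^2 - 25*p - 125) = p + 5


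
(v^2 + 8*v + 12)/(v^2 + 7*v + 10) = (v + 6)/(v + 5)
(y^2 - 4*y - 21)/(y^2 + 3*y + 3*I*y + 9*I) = (y - 7)/(y + 3*I)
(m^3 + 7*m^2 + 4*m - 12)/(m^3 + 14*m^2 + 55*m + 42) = (m^2 + m - 2)/(m^2 + 8*m + 7)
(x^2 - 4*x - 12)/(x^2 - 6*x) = (x + 2)/x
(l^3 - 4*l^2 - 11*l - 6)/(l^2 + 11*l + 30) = (l^3 - 4*l^2 - 11*l - 6)/(l^2 + 11*l + 30)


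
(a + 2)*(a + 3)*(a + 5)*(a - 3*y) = a^4 - 3*a^3*y + 10*a^3 - 30*a^2*y + 31*a^2 - 93*a*y + 30*a - 90*y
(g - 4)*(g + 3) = g^2 - g - 12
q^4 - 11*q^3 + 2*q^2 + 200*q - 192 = (q - 8)*(q - 6)*(q - 1)*(q + 4)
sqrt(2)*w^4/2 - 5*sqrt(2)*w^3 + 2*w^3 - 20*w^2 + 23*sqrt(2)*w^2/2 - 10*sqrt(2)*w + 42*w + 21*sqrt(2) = (w - 7)*(w - 3)*(w + sqrt(2))*(sqrt(2)*w/2 + 1)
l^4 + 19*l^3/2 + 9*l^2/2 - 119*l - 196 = (l - 7/2)*(l + 2)*(l + 4)*(l + 7)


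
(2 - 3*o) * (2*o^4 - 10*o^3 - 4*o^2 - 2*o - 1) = -6*o^5 + 34*o^4 - 8*o^3 - 2*o^2 - o - 2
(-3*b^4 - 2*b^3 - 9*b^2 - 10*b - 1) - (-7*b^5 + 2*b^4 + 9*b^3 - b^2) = 7*b^5 - 5*b^4 - 11*b^3 - 8*b^2 - 10*b - 1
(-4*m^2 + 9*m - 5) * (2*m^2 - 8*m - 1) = -8*m^4 + 50*m^3 - 78*m^2 + 31*m + 5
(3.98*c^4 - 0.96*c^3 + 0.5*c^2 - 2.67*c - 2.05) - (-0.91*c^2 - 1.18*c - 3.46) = 3.98*c^4 - 0.96*c^3 + 1.41*c^2 - 1.49*c + 1.41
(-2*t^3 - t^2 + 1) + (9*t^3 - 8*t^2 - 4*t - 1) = 7*t^3 - 9*t^2 - 4*t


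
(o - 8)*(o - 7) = o^2 - 15*o + 56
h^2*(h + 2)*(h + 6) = h^4 + 8*h^3 + 12*h^2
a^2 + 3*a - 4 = (a - 1)*(a + 4)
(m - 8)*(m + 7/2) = m^2 - 9*m/2 - 28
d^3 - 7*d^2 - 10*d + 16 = (d - 8)*(d - 1)*(d + 2)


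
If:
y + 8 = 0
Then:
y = -8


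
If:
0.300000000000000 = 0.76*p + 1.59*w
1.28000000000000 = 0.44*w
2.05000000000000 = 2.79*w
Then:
No Solution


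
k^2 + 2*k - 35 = (k - 5)*(k + 7)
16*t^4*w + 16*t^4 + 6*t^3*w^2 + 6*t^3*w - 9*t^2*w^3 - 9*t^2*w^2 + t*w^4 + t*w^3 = (-8*t + w)*(-2*t + w)*(t + w)*(t*w + t)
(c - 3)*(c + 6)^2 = c^3 + 9*c^2 - 108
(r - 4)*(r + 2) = r^2 - 2*r - 8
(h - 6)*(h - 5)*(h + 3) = h^3 - 8*h^2 - 3*h + 90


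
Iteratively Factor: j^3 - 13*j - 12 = (j - 4)*(j^2 + 4*j + 3) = (j - 4)*(j + 3)*(j + 1)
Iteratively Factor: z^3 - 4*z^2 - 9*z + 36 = (z - 3)*(z^2 - z - 12) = (z - 3)*(z + 3)*(z - 4)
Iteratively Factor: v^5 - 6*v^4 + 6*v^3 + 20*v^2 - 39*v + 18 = (v - 1)*(v^4 - 5*v^3 + v^2 + 21*v - 18) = (v - 3)*(v - 1)*(v^3 - 2*v^2 - 5*v + 6) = (v - 3)*(v - 1)*(v + 2)*(v^2 - 4*v + 3) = (v - 3)*(v - 1)^2*(v + 2)*(v - 3)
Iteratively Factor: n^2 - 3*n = (n)*(n - 3)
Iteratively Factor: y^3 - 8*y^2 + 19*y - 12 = (y - 1)*(y^2 - 7*y + 12) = (y - 3)*(y - 1)*(y - 4)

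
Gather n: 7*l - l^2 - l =-l^2 + 6*l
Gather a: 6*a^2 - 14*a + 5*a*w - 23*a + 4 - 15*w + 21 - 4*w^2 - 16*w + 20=6*a^2 + a*(5*w - 37) - 4*w^2 - 31*w + 45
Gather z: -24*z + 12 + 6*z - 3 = 9 - 18*z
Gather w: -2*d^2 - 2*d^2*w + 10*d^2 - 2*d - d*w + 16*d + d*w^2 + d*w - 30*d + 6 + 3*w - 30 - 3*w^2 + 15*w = 8*d^2 - 16*d + w^2*(d - 3) + w*(18 - 2*d^2) - 24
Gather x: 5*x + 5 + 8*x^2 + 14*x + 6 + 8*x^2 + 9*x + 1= 16*x^2 + 28*x + 12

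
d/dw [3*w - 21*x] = 3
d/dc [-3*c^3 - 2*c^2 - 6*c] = -9*c^2 - 4*c - 6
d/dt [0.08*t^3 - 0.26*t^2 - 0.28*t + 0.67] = 0.24*t^2 - 0.52*t - 0.28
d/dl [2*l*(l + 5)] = 4*l + 10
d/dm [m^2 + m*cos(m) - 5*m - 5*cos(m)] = -m*sin(m) + 2*m + 5*sin(m) + cos(m) - 5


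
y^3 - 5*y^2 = y^2*(y - 5)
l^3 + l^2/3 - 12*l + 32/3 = (l - 8/3)*(l - 1)*(l + 4)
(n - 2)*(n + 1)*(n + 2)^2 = n^4 + 3*n^3 - 2*n^2 - 12*n - 8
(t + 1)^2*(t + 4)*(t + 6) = t^4 + 12*t^3 + 45*t^2 + 58*t + 24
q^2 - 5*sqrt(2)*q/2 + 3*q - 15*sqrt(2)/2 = (q + 3)*(q - 5*sqrt(2)/2)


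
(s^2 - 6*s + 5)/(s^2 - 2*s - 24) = (-s^2 + 6*s - 5)/(-s^2 + 2*s + 24)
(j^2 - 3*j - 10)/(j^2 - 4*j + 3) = (j^2 - 3*j - 10)/(j^2 - 4*j + 3)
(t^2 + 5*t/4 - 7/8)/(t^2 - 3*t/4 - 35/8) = (2*t - 1)/(2*t - 5)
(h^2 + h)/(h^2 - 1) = h/(h - 1)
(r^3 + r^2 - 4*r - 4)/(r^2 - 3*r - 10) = (r^2 - r - 2)/(r - 5)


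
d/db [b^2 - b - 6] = 2*b - 1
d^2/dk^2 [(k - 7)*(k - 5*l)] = 2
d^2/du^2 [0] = 0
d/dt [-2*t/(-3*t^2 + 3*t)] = -2/(3*(t - 1)^2)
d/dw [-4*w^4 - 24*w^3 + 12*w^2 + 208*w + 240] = -16*w^3 - 72*w^2 + 24*w + 208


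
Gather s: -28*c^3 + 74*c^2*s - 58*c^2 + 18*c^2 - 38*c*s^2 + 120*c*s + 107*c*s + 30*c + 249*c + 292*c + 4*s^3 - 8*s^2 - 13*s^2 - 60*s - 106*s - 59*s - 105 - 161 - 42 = -28*c^3 - 40*c^2 + 571*c + 4*s^3 + s^2*(-38*c - 21) + s*(74*c^2 + 227*c - 225) - 308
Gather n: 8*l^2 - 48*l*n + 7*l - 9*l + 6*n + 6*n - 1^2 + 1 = 8*l^2 - 2*l + n*(12 - 48*l)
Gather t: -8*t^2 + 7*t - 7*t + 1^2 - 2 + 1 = -8*t^2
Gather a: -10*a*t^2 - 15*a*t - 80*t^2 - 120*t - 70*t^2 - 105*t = a*(-10*t^2 - 15*t) - 150*t^2 - 225*t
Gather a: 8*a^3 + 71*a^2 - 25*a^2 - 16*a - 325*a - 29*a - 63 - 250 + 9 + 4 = 8*a^3 + 46*a^2 - 370*a - 300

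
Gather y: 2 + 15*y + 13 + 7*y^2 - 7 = 7*y^2 + 15*y + 8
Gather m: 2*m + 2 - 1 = 2*m + 1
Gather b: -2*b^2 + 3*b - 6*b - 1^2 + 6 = -2*b^2 - 3*b + 5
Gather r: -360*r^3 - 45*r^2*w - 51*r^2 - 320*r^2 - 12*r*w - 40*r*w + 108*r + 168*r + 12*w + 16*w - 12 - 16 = -360*r^3 + r^2*(-45*w - 371) + r*(276 - 52*w) + 28*w - 28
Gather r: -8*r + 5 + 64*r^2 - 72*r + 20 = 64*r^2 - 80*r + 25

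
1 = 1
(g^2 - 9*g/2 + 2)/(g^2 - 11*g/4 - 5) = 2*(2*g - 1)/(4*g + 5)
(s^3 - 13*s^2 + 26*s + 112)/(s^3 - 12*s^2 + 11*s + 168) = (s + 2)/(s + 3)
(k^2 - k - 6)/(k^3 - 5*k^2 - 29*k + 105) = (k + 2)/(k^2 - 2*k - 35)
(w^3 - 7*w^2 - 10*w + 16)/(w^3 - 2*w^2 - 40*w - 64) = (w - 1)/(w + 4)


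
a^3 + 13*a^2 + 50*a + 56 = (a + 2)*(a + 4)*(a + 7)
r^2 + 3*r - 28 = (r - 4)*(r + 7)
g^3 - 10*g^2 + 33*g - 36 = (g - 4)*(g - 3)^2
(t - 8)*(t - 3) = t^2 - 11*t + 24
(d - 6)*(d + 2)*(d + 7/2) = d^3 - d^2/2 - 26*d - 42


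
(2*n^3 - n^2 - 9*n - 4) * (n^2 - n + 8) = 2*n^5 - 3*n^4 + 8*n^3 - 3*n^2 - 68*n - 32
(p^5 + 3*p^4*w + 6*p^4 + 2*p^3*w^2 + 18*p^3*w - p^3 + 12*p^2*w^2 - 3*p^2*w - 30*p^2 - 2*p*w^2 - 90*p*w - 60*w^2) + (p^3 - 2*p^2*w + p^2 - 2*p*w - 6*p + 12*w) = p^5 + 3*p^4*w + 6*p^4 + 2*p^3*w^2 + 18*p^3*w + 12*p^2*w^2 - 5*p^2*w - 29*p^2 - 2*p*w^2 - 92*p*w - 6*p - 60*w^2 + 12*w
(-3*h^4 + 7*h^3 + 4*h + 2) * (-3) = 9*h^4 - 21*h^3 - 12*h - 6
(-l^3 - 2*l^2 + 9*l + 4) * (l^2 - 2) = -l^5 - 2*l^4 + 11*l^3 + 8*l^2 - 18*l - 8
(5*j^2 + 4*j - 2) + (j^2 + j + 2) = 6*j^2 + 5*j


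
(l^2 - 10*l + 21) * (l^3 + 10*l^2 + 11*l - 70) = l^5 - 68*l^3 + 30*l^2 + 931*l - 1470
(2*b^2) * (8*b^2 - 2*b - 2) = 16*b^4 - 4*b^3 - 4*b^2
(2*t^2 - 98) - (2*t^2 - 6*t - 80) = 6*t - 18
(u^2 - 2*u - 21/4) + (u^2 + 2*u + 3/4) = 2*u^2 - 9/2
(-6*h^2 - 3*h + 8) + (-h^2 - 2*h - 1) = -7*h^2 - 5*h + 7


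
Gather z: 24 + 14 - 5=33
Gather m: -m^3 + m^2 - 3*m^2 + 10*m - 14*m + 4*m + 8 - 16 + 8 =-m^3 - 2*m^2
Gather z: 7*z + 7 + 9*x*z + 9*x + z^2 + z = 9*x + z^2 + z*(9*x + 8) + 7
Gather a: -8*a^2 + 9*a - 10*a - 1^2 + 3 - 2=-8*a^2 - a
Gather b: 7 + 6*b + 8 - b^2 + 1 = -b^2 + 6*b + 16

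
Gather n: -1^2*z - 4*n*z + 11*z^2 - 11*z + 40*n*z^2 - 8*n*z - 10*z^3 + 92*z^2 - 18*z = n*(40*z^2 - 12*z) - 10*z^3 + 103*z^2 - 30*z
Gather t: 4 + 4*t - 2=4*t + 2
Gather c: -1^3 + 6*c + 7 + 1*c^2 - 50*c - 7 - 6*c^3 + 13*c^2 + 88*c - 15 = -6*c^3 + 14*c^2 + 44*c - 16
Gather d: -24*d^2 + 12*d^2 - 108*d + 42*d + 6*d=-12*d^2 - 60*d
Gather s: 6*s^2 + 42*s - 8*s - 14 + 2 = 6*s^2 + 34*s - 12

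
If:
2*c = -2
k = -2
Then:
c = -1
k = -2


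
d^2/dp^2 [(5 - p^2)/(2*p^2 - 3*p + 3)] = 12*(-p^3 + 13*p^2 - 15*p + 1)/(8*p^6 - 36*p^5 + 90*p^4 - 135*p^3 + 135*p^2 - 81*p + 27)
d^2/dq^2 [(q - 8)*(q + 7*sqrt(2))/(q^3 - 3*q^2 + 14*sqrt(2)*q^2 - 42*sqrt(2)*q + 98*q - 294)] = 2*(q^6 - 24*q^5 + 21*sqrt(2)*q^5 - 609*sqrt(2)*q^4 + 366*q^4 - 12028*q^3 + 2303*sqrt(2)*q^3 - 59136*sqrt(2)*q^2 + 25578*q^2 - 309288*q + 80262*sqrt(2)*q - 385532*sqrt(2) + 144060)/(q^9 - 9*q^8 + 42*sqrt(2)*q^8 - 378*sqrt(2)*q^7 + 1497*q^7 - 13257*q^6 + 14854*sqrt(2)*q^6 - 124614*sqrt(2)*q^5 + 183750*q^5 - 1336230*q^4 + 773808*sqrt(2)*q^4 - 4000752*sqrt(2)*q^3 + 4830812*q^3 - 12360348*q^2 + 10890936*sqrt(2)*q^2 - 10890936*sqrt(2)*q + 25412184*q - 25412184)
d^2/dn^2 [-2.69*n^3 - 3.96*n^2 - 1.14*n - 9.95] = -16.14*n - 7.92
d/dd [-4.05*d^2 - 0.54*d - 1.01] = -8.1*d - 0.54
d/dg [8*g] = 8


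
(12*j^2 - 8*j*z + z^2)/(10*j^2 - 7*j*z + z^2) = (-6*j + z)/(-5*j + z)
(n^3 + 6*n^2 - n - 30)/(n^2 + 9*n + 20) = (n^2 + n - 6)/(n + 4)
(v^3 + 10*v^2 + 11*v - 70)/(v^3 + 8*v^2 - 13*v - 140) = (v - 2)/(v - 4)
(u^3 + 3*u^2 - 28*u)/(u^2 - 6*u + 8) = u*(u + 7)/(u - 2)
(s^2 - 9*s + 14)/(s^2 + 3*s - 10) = (s - 7)/(s + 5)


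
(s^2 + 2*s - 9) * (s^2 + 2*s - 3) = s^4 + 4*s^3 - 8*s^2 - 24*s + 27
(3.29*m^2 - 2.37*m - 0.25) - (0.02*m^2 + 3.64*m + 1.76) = 3.27*m^2 - 6.01*m - 2.01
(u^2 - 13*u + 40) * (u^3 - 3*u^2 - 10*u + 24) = u^5 - 16*u^4 + 69*u^3 + 34*u^2 - 712*u + 960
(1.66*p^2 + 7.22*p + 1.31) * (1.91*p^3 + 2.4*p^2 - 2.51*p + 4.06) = 3.1706*p^5 + 17.7742*p^4 + 15.6635*p^3 - 8.2386*p^2 + 26.0251*p + 5.3186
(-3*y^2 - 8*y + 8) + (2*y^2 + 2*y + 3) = -y^2 - 6*y + 11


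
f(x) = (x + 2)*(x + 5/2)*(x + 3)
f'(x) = (x + 2)*(x + 5/2) + (x + 2)*(x + 3) + (x + 5/2)*(x + 3) = 3*x^2 + 15*x + 37/2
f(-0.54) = 7.04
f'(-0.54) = 11.27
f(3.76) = 243.75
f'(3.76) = 117.31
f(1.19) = 49.32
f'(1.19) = 40.60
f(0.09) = 16.73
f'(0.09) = 19.87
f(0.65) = 30.47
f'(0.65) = 29.52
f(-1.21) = 1.82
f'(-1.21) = 4.74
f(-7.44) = -119.32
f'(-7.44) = 72.96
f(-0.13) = 12.72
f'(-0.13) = 16.60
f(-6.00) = -42.00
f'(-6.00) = 36.50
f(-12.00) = -855.00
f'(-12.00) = 270.50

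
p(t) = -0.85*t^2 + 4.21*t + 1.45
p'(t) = 4.21 - 1.7*t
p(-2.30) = -12.73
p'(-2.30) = 8.12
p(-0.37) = -0.22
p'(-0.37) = 4.84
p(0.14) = 2.02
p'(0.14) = 3.97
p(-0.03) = 1.32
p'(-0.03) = 4.26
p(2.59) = 6.65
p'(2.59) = -0.19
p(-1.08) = -4.09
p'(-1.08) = 6.05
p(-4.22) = -31.45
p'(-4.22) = 11.38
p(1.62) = 6.04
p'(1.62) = 1.46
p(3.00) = 6.43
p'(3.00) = -0.89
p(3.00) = 6.43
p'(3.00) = -0.89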